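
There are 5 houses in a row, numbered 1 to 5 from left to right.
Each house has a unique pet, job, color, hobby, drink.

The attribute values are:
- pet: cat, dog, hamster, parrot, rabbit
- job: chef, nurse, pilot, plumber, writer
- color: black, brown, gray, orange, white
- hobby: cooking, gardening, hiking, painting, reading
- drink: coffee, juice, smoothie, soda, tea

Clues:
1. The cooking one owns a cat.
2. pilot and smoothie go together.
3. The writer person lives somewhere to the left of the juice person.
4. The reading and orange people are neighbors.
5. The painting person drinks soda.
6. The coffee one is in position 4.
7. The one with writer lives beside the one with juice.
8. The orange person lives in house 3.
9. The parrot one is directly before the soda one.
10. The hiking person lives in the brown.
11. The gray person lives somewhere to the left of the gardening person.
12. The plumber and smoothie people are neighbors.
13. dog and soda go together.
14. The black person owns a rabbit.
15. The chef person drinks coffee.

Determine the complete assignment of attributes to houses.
Solution:

House | Pet | Job | Color | Hobby | Drink
-----------------------------------------
  1   | cat | writer | gray | cooking | tea
  2   | rabbit | plumber | black | reading | juice
  3   | hamster | pilot | orange | gardening | smoothie
  4   | parrot | chef | brown | hiking | coffee
  5   | dog | nurse | white | painting | soda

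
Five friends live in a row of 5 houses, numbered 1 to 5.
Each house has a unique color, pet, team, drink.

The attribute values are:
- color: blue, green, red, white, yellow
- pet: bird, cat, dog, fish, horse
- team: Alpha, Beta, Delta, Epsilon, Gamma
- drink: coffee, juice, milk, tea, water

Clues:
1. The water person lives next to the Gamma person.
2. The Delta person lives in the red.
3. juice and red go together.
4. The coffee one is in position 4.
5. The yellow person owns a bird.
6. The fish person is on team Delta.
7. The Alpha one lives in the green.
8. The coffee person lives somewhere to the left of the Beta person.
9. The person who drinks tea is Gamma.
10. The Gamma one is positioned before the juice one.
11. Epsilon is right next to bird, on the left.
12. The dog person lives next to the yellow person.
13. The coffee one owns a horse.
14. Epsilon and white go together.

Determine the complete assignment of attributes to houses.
Solution:

House | Color | Pet | Team | Drink
----------------------------------
  1   | white | dog | Epsilon | water
  2   | yellow | bird | Gamma | tea
  3   | red | fish | Delta | juice
  4   | green | horse | Alpha | coffee
  5   | blue | cat | Beta | milk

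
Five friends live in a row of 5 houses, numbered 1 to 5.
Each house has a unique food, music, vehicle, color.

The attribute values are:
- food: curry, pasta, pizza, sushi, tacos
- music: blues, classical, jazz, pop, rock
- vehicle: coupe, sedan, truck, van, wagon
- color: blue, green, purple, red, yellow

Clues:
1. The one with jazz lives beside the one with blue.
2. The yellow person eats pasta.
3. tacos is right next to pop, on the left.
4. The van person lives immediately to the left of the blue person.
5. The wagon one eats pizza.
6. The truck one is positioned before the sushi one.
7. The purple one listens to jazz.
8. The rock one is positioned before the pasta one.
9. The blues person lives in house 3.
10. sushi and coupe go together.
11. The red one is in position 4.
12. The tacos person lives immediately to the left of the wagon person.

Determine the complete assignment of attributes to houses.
Solution:

House | Food | Music | Vehicle | Color
--------------------------------------
  1   | tacos | jazz | van | purple
  2   | pizza | pop | wagon | blue
  3   | curry | blues | truck | green
  4   | sushi | rock | coupe | red
  5   | pasta | classical | sedan | yellow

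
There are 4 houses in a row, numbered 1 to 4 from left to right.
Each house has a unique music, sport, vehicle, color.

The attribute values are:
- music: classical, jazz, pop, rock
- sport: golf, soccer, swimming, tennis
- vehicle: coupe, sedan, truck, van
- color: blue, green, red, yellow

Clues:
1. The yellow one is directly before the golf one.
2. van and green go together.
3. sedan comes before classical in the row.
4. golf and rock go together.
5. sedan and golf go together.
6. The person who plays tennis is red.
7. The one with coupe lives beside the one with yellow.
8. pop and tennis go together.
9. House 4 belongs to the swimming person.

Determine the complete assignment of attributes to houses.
Solution:

House | Music | Sport | Vehicle | Color
---------------------------------------
  1   | pop | tennis | coupe | red
  2   | jazz | soccer | truck | yellow
  3   | rock | golf | sedan | blue
  4   | classical | swimming | van | green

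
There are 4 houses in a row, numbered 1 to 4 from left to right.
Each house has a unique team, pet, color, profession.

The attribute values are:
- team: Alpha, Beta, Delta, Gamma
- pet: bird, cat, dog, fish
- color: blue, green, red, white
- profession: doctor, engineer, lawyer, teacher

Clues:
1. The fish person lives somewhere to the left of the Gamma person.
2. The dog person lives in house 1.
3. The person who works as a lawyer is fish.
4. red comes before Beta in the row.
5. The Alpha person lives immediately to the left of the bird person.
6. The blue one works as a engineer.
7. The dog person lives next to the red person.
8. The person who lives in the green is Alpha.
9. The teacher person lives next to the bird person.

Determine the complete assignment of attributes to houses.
Solution:

House | Team | Pet | Color | Profession
---------------------------------------
  1   | Alpha | dog | green | teacher
  2   | Delta | bird | red | doctor
  3   | Beta | fish | white | lawyer
  4   | Gamma | cat | blue | engineer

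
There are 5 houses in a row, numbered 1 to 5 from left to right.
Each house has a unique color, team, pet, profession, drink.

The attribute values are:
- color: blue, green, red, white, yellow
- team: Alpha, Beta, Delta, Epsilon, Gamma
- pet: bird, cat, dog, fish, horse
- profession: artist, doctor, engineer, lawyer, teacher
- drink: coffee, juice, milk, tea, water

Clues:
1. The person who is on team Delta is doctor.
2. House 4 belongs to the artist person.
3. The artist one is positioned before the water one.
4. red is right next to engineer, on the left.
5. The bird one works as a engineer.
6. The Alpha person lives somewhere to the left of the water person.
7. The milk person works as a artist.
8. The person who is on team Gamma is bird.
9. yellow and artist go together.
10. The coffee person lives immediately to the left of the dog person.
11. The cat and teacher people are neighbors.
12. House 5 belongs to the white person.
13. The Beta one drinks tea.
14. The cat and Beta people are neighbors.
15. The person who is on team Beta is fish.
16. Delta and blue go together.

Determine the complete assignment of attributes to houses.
Solution:

House | Color | Team | Pet | Profession | Drink
-----------------------------------------------
  1   | blue | Delta | cat | doctor | juice
  2   | red | Beta | fish | teacher | tea
  3   | green | Gamma | bird | engineer | coffee
  4   | yellow | Alpha | dog | artist | milk
  5   | white | Epsilon | horse | lawyer | water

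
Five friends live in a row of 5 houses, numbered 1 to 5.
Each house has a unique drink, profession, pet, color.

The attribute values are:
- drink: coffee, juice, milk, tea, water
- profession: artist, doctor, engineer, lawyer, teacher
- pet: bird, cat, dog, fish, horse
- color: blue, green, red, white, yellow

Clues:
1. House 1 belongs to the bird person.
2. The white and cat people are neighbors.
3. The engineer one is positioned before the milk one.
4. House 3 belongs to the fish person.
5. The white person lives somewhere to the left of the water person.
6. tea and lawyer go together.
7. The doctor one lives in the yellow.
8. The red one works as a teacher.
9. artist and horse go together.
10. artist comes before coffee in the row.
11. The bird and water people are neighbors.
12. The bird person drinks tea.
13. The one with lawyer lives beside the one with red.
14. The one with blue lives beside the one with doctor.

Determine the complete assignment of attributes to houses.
Solution:

House | Drink | Profession | Pet | Color
----------------------------------------
  1   | tea | lawyer | bird | white
  2   | water | teacher | cat | red
  3   | juice | engineer | fish | green
  4   | milk | artist | horse | blue
  5   | coffee | doctor | dog | yellow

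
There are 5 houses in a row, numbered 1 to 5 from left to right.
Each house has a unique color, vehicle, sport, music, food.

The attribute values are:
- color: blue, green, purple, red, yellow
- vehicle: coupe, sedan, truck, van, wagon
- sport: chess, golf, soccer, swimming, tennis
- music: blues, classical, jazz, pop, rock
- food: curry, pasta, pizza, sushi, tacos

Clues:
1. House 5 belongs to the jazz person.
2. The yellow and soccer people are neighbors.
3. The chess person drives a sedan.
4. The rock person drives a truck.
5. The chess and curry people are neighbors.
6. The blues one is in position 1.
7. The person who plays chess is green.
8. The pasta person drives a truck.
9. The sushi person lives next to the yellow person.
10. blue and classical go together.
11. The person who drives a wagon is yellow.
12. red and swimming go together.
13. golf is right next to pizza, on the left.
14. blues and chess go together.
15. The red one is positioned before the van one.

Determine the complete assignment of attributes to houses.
Solution:

House | Color | Vehicle | Sport | Music | Food
----------------------------------------------
  1   | green | sedan | chess | blues | sushi
  2   | yellow | wagon | golf | pop | curry
  3   | blue | coupe | soccer | classical | pizza
  4   | red | truck | swimming | rock | pasta
  5   | purple | van | tennis | jazz | tacos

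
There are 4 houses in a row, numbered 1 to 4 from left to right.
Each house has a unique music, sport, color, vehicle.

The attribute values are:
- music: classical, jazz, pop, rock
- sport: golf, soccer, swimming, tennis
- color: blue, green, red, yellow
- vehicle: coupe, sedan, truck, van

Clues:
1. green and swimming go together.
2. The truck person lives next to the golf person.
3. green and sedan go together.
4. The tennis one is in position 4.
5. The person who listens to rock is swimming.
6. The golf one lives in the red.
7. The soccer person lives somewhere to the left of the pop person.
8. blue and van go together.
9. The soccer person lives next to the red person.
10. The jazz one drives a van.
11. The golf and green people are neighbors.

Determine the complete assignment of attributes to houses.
Solution:

House | Music | Sport | Color | Vehicle
---------------------------------------
  1   | classical | soccer | yellow | truck
  2   | pop | golf | red | coupe
  3   | rock | swimming | green | sedan
  4   | jazz | tennis | blue | van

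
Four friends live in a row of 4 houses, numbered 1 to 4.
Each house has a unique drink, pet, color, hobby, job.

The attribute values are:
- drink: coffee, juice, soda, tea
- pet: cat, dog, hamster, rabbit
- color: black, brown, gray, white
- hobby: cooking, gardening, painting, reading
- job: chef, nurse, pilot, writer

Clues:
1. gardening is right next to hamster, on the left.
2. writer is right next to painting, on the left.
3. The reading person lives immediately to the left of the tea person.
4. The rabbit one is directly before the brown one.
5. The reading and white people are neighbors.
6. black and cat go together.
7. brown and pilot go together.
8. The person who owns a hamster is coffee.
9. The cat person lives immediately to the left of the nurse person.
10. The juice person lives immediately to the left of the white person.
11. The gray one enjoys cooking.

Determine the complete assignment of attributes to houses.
Solution:

House | Drink | Pet | Color | Hobby | Job
-----------------------------------------
  1   | juice | cat | black | reading | writer
  2   | tea | rabbit | white | painting | nurse
  3   | soda | dog | brown | gardening | pilot
  4   | coffee | hamster | gray | cooking | chef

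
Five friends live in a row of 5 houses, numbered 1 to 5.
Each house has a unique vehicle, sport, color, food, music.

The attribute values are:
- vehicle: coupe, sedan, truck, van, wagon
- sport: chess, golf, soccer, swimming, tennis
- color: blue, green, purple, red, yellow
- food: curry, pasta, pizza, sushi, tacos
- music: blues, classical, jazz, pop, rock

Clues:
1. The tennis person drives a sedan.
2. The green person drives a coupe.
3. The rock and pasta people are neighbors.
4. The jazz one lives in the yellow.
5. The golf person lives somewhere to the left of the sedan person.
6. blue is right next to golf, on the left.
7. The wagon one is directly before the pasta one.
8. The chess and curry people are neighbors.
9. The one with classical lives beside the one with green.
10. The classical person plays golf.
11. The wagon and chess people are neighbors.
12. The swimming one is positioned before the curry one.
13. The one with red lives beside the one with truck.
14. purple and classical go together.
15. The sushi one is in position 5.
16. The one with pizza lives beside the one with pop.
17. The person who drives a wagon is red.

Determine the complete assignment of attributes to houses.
Solution:

House | Vehicle | Sport | Color | Food | Music
----------------------------------------------
  1   | wagon | swimming | red | pizza | rock
  2   | truck | chess | blue | pasta | pop
  3   | van | golf | purple | curry | classical
  4   | coupe | soccer | green | tacos | blues
  5   | sedan | tennis | yellow | sushi | jazz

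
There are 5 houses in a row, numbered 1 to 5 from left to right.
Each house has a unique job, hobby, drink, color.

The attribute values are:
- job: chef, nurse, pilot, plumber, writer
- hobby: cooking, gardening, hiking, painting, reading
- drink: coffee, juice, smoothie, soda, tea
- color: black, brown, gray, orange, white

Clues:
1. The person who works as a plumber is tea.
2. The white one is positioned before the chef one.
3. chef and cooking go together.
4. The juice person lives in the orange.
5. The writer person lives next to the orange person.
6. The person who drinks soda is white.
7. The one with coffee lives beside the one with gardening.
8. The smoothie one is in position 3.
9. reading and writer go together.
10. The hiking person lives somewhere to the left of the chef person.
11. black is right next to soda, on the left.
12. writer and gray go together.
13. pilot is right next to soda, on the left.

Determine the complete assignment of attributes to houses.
Solution:

House | Job | Hobby | Drink | Color
-----------------------------------
  1   | pilot | hiking | coffee | black
  2   | nurse | gardening | soda | white
  3   | writer | reading | smoothie | gray
  4   | chef | cooking | juice | orange
  5   | plumber | painting | tea | brown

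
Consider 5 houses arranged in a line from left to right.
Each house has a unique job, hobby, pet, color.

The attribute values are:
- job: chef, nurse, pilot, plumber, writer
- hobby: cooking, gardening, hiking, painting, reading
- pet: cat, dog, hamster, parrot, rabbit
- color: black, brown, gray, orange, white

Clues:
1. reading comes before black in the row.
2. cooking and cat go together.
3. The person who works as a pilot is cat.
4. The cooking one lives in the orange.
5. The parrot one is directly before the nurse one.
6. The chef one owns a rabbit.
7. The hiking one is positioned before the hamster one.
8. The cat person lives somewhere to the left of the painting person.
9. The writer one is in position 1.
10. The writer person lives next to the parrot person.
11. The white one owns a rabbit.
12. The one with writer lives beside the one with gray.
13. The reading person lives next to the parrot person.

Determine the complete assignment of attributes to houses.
Solution:

House | Job | Hobby | Pet | Color
---------------------------------
  1   | writer | reading | dog | brown
  2   | plumber | hiking | parrot | gray
  3   | nurse | gardening | hamster | black
  4   | pilot | cooking | cat | orange
  5   | chef | painting | rabbit | white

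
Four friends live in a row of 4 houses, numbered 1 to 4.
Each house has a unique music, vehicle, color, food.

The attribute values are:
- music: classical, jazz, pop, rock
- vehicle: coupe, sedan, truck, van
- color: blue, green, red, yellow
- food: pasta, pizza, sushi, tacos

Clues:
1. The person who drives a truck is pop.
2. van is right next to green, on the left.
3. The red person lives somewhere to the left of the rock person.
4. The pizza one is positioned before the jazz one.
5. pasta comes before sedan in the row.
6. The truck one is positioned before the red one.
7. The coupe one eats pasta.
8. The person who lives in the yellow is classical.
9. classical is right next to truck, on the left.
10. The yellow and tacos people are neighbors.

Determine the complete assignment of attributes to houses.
Solution:

House | Music | Vehicle | Color | Food
--------------------------------------
  1   | classical | van | yellow | pizza
  2   | pop | truck | green | tacos
  3   | jazz | coupe | red | pasta
  4   | rock | sedan | blue | sushi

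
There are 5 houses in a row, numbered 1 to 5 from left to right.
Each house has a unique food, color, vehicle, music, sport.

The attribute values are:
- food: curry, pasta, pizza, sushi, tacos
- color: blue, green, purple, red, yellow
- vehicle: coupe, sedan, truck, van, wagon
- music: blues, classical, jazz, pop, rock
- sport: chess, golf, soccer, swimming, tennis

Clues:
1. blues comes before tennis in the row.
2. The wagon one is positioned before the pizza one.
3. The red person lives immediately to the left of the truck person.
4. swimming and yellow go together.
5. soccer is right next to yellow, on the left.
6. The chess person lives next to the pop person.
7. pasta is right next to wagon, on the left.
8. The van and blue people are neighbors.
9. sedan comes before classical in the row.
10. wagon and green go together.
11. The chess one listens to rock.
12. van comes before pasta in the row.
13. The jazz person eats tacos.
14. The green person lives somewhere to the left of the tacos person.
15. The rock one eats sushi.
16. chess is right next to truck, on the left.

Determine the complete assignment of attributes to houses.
Solution:

House | Food | Color | Vehicle | Music | Sport
----------------------------------------------
  1   | sushi | red | van | rock | chess
  2   | pasta | blue | truck | pop | golf
  3   | curry | green | wagon | blues | soccer
  4   | tacos | yellow | sedan | jazz | swimming
  5   | pizza | purple | coupe | classical | tennis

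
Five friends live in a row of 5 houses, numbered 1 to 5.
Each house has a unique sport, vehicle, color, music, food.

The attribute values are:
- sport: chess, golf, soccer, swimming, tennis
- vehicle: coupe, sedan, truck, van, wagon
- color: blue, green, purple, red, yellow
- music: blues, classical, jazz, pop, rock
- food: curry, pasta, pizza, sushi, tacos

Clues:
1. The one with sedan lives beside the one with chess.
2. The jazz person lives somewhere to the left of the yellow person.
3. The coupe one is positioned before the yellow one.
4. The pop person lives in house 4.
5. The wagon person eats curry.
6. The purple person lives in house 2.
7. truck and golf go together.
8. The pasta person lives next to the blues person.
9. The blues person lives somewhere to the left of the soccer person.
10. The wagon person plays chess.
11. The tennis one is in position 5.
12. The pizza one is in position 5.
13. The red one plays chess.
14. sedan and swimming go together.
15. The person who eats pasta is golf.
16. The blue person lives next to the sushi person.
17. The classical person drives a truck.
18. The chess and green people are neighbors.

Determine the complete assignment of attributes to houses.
Solution:

House | Sport | Vehicle | Color | Music | Food
----------------------------------------------
  1   | golf | truck | blue | classical | pasta
  2   | swimming | sedan | purple | blues | sushi
  3   | chess | wagon | red | jazz | curry
  4   | soccer | coupe | green | pop | tacos
  5   | tennis | van | yellow | rock | pizza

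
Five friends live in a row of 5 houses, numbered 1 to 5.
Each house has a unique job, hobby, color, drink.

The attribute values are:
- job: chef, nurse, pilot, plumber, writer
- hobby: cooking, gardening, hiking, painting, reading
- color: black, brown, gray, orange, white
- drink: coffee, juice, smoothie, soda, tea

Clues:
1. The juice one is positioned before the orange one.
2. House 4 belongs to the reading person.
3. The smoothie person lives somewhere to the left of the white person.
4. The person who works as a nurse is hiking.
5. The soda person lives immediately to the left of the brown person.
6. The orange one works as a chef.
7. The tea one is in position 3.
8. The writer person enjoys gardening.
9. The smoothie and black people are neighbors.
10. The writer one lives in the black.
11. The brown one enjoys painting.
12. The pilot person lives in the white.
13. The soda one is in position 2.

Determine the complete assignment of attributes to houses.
Solution:

House | Job | Hobby | Color | Drink
-----------------------------------
  1   | nurse | hiking | gray | smoothie
  2   | writer | gardening | black | soda
  3   | plumber | painting | brown | tea
  4   | pilot | reading | white | juice
  5   | chef | cooking | orange | coffee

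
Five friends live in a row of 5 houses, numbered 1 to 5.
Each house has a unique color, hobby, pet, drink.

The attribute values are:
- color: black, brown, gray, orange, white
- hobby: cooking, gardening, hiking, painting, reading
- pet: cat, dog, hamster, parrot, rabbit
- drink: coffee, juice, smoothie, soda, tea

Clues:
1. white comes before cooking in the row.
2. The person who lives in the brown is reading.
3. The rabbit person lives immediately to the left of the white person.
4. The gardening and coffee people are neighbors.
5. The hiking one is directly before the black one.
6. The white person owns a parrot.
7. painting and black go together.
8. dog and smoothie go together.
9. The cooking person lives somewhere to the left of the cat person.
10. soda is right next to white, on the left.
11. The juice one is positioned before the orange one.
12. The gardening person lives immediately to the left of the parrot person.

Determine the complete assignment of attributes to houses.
Solution:

House | Color | Hobby | Pet | Drink
-----------------------------------
  1   | gray | gardening | rabbit | soda
  2   | white | hiking | parrot | coffee
  3   | black | painting | hamster | juice
  4   | orange | cooking | dog | smoothie
  5   | brown | reading | cat | tea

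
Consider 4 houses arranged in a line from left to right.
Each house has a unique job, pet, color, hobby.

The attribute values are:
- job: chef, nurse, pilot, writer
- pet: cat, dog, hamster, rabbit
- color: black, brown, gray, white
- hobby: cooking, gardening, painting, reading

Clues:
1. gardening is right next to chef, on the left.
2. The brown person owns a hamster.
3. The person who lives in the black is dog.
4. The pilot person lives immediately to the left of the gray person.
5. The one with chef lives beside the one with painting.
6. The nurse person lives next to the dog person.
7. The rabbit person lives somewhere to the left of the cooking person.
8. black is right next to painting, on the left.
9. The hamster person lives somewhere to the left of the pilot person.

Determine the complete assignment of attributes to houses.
Solution:

House | Job | Pet | Color | Hobby
---------------------------------
  1   | nurse | hamster | brown | gardening
  2   | chef | dog | black | reading
  3   | pilot | rabbit | white | painting
  4   | writer | cat | gray | cooking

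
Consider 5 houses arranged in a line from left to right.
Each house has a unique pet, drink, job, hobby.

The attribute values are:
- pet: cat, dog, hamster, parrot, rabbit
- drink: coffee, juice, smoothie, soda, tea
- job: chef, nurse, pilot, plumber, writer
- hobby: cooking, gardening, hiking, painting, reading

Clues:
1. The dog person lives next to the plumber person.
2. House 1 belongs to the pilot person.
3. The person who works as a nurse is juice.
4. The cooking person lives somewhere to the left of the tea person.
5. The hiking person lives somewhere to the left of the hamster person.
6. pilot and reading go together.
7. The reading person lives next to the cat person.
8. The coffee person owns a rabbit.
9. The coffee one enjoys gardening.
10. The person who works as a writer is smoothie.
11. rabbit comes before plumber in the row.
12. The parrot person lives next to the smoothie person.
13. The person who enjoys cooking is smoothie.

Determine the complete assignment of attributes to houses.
Solution:

House | Pet | Drink | Job | Hobby
---------------------------------
  1   | parrot | soda | pilot | reading
  2   | cat | smoothie | writer | cooking
  3   | rabbit | coffee | chef | gardening
  4   | dog | juice | nurse | hiking
  5   | hamster | tea | plumber | painting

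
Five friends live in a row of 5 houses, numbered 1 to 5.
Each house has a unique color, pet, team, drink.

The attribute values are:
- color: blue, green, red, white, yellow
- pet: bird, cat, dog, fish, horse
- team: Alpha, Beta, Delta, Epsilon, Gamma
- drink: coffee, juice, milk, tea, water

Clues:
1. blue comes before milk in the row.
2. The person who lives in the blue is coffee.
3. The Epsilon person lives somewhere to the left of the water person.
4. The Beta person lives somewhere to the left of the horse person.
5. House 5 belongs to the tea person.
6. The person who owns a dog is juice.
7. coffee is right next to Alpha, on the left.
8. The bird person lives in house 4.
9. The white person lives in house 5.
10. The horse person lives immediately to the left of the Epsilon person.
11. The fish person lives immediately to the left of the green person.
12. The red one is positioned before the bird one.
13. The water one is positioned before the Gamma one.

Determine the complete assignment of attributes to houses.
Solution:

House | Color | Pet | Team | Drink
----------------------------------
  1   | blue | fish | Beta | coffee
  2   | green | horse | Alpha | milk
  3   | red | dog | Epsilon | juice
  4   | yellow | bird | Delta | water
  5   | white | cat | Gamma | tea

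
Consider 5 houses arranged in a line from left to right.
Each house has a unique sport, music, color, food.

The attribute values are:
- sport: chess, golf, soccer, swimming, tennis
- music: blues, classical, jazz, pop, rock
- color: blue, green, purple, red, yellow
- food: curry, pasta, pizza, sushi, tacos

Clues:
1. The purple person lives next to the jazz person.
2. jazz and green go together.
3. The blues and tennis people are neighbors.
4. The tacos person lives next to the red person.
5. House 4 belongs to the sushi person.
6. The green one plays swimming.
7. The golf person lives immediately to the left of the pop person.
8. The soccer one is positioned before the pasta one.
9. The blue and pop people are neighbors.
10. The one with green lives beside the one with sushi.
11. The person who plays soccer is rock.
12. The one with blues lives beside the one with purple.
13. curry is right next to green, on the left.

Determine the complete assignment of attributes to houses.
Solution:

House | Sport | Music | Color | Food
------------------------------------
  1   | golf | blues | blue | pizza
  2   | tennis | pop | purple | curry
  3   | swimming | jazz | green | tacos
  4   | soccer | rock | red | sushi
  5   | chess | classical | yellow | pasta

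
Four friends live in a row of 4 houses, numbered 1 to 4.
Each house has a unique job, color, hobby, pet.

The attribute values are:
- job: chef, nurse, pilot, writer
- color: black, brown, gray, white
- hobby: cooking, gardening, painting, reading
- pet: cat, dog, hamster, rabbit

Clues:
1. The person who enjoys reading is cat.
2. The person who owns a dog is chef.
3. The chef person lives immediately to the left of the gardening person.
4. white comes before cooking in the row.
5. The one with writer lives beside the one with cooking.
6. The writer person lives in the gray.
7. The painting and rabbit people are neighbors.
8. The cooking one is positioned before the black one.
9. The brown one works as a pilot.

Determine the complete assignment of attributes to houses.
Solution:

House | Job | Color | Hobby | Pet
---------------------------------
  1   | chef | white | painting | dog
  2   | writer | gray | gardening | rabbit
  3   | pilot | brown | cooking | hamster
  4   | nurse | black | reading | cat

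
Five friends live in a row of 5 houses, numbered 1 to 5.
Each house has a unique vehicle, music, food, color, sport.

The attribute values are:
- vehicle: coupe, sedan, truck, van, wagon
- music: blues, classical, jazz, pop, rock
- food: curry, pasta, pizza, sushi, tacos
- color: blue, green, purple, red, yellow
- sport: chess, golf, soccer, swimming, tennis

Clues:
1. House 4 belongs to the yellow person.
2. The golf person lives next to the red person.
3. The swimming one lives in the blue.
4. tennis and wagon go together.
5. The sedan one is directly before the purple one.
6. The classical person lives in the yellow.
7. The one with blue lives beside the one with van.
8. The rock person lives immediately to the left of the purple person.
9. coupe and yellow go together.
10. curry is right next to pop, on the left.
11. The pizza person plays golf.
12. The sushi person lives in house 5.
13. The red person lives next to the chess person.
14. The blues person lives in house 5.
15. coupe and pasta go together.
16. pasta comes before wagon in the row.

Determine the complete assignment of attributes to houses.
Solution:

House | Vehicle | Music | Food | Color | Sport
----------------------------------------------
  1   | sedan | rock | curry | blue | swimming
  2   | van | pop | pizza | purple | golf
  3   | truck | jazz | tacos | red | soccer
  4   | coupe | classical | pasta | yellow | chess
  5   | wagon | blues | sushi | green | tennis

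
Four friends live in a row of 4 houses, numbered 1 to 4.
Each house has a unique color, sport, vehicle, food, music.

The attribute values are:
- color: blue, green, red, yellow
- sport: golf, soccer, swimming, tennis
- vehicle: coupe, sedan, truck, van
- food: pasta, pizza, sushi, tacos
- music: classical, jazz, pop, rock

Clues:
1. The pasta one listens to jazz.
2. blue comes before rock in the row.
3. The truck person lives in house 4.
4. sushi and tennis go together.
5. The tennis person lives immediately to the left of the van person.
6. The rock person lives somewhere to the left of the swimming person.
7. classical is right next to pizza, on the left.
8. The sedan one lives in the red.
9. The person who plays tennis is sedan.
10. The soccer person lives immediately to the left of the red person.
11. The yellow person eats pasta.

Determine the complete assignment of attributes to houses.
Solution:

House | Color | Sport | Vehicle | Food | Music
----------------------------------------------
  1   | blue | soccer | coupe | tacos | pop
  2   | red | tennis | sedan | sushi | classical
  3   | green | golf | van | pizza | rock
  4   | yellow | swimming | truck | pasta | jazz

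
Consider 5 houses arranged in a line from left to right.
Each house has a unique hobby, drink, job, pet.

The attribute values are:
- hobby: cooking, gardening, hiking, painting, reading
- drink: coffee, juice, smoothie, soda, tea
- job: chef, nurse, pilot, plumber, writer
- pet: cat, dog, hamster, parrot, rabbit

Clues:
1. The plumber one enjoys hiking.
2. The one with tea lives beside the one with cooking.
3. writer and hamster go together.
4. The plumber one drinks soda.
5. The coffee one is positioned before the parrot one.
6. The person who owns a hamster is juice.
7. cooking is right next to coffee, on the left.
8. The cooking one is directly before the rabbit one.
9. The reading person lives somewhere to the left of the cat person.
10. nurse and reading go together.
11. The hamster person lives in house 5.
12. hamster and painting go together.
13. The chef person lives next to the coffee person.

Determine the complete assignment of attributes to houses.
Solution:

House | Hobby | Drink | Job | Pet
---------------------------------
  1   | reading | tea | nurse | dog
  2   | cooking | smoothie | chef | cat
  3   | gardening | coffee | pilot | rabbit
  4   | hiking | soda | plumber | parrot
  5   | painting | juice | writer | hamster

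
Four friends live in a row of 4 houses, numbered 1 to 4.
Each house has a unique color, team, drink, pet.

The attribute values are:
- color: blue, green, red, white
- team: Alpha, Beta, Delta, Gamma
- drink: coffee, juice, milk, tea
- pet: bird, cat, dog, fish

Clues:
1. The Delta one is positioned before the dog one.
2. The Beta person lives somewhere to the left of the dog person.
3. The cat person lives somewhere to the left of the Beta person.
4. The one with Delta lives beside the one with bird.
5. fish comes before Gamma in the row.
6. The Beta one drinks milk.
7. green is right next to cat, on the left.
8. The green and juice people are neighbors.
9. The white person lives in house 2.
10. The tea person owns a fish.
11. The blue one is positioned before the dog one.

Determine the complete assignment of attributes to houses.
Solution:

House | Color | Team | Drink | Pet
----------------------------------
  1   | green | Alpha | tea | fish
  2   | white | Delta | juice | cat
  3   | blue | Beta | milk | bird
  4   | red | Gamma | coffee | dog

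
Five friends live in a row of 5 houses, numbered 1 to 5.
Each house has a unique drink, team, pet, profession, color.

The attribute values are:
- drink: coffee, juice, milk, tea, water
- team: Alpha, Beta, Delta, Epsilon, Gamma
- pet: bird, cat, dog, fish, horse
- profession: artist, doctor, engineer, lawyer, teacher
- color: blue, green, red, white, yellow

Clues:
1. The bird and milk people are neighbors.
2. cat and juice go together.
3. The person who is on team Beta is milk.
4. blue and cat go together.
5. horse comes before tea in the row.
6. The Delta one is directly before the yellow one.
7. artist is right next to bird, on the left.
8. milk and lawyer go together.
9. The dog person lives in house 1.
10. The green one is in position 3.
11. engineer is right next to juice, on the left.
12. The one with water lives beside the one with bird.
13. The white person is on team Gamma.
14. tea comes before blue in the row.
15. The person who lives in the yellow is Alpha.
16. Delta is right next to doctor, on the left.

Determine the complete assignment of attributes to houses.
Solution:

House | Drink | Team | Pet | Profession | Color
-----------------------------------------------
  1   | water | Delta | dog | artist | red
  2   | coffee | Alpha | bird | doctor | yellow
  3   | milk | Beta | horse | lawyer | green
  4   | tea | Gamma | fish | engineer | white
  5   | juice | Epsilon | cat | teacher | blue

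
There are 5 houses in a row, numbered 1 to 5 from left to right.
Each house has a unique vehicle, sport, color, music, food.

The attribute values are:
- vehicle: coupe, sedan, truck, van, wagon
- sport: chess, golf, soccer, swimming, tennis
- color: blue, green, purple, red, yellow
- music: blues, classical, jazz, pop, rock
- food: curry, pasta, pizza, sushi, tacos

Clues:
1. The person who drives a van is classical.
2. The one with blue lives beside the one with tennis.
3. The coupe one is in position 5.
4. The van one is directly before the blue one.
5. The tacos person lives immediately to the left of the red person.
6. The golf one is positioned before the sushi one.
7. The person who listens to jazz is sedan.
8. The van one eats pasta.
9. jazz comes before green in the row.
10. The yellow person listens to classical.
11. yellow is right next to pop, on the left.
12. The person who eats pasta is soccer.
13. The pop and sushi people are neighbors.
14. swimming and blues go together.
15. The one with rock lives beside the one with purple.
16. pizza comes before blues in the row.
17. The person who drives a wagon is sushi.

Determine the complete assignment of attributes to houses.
Solution:

House | Vehicle | Sport | Color | Music | Food
----------------------------------------------
  1   | van | soccer | yellow | classical | pasta
  2   | truck | golf | blue | pop | tacos
  3   | wagon | tennis | red | rock | sushi
  4   | sedan | chess | purple | jazz | pizza
  5   | coupe | swimming | green | blues | curry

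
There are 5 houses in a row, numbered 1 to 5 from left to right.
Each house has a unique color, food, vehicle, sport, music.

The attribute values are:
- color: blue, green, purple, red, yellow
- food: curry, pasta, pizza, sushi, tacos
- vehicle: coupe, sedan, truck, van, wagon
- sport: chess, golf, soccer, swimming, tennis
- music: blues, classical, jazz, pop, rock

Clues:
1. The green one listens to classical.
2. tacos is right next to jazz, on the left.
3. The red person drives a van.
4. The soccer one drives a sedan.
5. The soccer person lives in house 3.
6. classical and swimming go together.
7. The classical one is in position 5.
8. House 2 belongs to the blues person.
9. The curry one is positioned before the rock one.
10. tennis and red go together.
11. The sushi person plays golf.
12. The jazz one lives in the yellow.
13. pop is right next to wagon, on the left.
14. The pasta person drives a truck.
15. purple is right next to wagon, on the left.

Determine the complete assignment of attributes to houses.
Solution:

House | Color | Food | Vehicle | Sport | Music
----------------------------------------------
  1   | purple | sushi | coupe | golf | pop
  2   | blue | tacos | wagon | chess | blues
  3   | yellow | curry | sedan | soccer | jazz
  4   | red | pizza | van | tennis | rock
  5   | green | pasta | truck | swimming | classical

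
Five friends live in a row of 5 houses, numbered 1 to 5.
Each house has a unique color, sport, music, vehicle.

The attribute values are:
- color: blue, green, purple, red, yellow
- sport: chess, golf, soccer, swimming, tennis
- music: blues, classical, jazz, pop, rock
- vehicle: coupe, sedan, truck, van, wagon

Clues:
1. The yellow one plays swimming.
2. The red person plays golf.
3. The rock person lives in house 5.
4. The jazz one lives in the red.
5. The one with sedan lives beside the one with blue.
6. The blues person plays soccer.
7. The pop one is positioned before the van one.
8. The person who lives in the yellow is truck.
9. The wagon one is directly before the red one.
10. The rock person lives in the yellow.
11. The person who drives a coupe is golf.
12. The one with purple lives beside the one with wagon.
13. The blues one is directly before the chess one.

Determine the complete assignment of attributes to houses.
Solution:

House | Color | Sport | Music | Vehicle
---------------------------------------
  1   | purple | soccer | blues | sedan
  2   | blue | chess | pop | wagon
  3   | red | golf | jazz | coupe
  4   | green | tennis | classical | van
  5   | yellow | swimming | rock | truck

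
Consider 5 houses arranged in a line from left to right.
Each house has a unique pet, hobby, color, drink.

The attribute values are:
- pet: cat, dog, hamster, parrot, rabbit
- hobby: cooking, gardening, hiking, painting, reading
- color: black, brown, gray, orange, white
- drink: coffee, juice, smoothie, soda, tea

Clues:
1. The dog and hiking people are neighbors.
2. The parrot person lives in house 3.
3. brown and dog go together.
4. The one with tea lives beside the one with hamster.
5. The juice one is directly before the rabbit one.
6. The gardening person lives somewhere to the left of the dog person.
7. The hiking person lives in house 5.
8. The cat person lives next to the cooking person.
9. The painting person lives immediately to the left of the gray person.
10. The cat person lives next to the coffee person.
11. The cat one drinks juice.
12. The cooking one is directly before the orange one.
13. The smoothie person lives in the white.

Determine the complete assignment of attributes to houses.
Solution:

House | Pet | Hobby | Color | Drink
-----------------------------------
  1   | cat | painting | black | juice
  2   | rabbit | cooking | gray | coffee
  3   | parrot | gardening | orange | soda
  4   | dog | reading | brown | tea
  5   | hamster | hiking | white | smoothie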